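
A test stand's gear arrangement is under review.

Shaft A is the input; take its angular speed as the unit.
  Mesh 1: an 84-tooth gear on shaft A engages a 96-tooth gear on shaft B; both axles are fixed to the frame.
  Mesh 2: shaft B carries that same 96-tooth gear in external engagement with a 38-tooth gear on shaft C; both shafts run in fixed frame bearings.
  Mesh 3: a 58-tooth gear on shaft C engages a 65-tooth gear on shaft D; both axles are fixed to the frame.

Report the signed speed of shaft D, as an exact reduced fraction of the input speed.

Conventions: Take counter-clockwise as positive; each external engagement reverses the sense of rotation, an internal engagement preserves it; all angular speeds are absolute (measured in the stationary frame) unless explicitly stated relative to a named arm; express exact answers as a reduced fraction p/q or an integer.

-2436/1235

3-mesh fixed-axis compound train (all bearings frame-fixed)
mesh 1 [84T→96T]: |ω|/ω_in = 1×84/96 = 7/8, sense flips to −
mesh 2 [96T→38T]: |ω|/ω_in = (7/8)×96/38 = 42/19, sense flips to +
mesh 3 [58T→65T]: |ω|/ω_in = (42/19)×58/65 = 2436/1235, sense flips to −
signed output speed (× input speed) = -2436/1235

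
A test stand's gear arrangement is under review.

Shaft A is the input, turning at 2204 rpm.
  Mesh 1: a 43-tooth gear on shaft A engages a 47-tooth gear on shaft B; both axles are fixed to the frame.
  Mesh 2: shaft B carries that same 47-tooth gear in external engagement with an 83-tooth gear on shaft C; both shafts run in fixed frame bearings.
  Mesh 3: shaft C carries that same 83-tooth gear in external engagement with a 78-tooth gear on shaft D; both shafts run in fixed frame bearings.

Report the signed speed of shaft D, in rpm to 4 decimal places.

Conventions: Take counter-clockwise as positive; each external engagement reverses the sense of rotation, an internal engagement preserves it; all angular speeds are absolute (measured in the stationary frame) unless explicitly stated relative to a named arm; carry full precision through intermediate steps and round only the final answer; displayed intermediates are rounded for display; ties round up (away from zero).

class = fixed-axis compound train [3 meshes; 3 ratios multiply, 3 sense flips]
mesh 1 [43T→47T]: ω = 2204.0000×43/47 = 2016.4255 rpm, sense flips to −
mesh 2 [47T→83T]: ω = 2016.4255×47/83 = 1141.8313 rpm, sense flips to +
mesh 3 [83T→78T]: ω = 1141.8313×83/78 = 1215.0256 rpm, sense flips to −
signed output speed = -1215.0256 rpm

-1215.0256 rpm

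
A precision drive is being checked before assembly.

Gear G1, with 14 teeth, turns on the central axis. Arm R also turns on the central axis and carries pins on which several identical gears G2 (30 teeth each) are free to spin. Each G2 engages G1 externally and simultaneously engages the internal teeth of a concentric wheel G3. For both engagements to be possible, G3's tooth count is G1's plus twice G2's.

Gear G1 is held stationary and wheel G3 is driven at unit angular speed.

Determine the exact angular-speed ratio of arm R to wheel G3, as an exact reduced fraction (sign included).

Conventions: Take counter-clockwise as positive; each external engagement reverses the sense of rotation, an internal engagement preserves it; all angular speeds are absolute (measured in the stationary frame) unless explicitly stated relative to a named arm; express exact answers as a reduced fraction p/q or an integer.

class = planetary set [G3 = 14+2·30 = 74; Willis about the carrier]
ring teeth: 14 + 2·30 = 74
14(ω_sun−ω_arm) = −74(ω_ring−ω_arm),  ω_sun = 0, ω_ring = 1
14(0−ω_arm) = −74(1−ω_arm)  ⇒  88·ω_arm = 74  ⇒  ω_arm = 37/44
ω_out/ω_in = 37/44

37/44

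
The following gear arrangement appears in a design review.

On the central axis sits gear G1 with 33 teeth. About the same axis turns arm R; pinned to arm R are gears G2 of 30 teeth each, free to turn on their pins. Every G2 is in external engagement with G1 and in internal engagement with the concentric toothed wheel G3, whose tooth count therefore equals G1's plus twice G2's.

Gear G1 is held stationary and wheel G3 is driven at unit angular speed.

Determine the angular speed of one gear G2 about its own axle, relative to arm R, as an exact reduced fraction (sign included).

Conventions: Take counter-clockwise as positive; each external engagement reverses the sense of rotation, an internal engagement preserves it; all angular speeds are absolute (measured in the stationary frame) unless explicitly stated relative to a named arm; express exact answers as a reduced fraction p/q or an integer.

planetary set (33T centre, 30T on arm, 93T internal) — Willis relation
ring teeth: 33 + 2·30 = 93
33(ω_sun−ω_arm) = −93(ω_ring−ω_arm),  ω_sun = 0, ω_ring = 1
33(0−ω_arm) = −93(1−ω_arm)  ⇒  126·ω_arm = 93  ⇒  ω_arm = 31/42
sun–planet mesh: 33·(0−31/42) = −30·(ω_p−ω_arm)  ⇒  ω_p−ω_arm = 341/420
exact speed ratio = 341/420

341/420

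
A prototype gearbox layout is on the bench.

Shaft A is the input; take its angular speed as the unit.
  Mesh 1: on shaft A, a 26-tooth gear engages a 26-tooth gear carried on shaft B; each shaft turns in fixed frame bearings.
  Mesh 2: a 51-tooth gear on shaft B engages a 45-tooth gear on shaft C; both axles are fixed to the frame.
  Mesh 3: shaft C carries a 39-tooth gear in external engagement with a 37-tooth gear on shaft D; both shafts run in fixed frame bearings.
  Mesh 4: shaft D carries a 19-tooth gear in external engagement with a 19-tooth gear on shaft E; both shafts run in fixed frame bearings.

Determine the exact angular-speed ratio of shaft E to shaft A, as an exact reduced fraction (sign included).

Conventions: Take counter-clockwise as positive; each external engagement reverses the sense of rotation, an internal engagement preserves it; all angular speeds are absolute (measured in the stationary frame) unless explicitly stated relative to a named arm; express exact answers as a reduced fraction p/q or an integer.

221/185

class = fixed-axis compound train [4 meshes; 4 ratios multiply, 4 sense flips]
mesh 1 [26T→26T]: running ratio 1, sense −
mesh 2 [51T→45T]: running ratio 17/15, sense +
mesh 3 [39T→37T]: running ratio 221/185, sense −
mesh 4 [19T→19T]: running ratio 221/185, sense +
ω_out/ω_in = 221/185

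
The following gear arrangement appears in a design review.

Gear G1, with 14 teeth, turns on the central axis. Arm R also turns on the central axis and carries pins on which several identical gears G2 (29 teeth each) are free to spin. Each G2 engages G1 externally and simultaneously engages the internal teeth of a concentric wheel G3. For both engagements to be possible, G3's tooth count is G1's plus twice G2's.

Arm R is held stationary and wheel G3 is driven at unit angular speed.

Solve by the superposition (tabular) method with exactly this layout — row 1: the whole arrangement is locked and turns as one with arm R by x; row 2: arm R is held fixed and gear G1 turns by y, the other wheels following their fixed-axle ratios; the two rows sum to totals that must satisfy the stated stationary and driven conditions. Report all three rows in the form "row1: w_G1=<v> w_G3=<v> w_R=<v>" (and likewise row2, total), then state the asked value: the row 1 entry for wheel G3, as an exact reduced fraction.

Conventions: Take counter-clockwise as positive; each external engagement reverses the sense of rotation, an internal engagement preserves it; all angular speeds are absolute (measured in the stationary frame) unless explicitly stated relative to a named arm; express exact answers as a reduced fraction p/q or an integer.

row1: w_G1=0 w_G3=0 w_R=0
row2: w_G1=-36/7 w_G3=1 w_R=0
total: w_G1=-36/7 w_G3=1 w_R=0
asked value: 0

recognized (axles ride arm R): planetary set, 14/29/72 teeth
superposition row 1 [locked train]: every member turns x
row 2: sun turns y, ring = −(14/72)·y, arm 0
boundary: total ω_arm = x = 0 and total ω_ring = x − (14/72)·y = 1  ⇒  y = -36/7, x = 0
row 2 ring = −(14/72)·(-36/7) = 1
totals (row 1 + row 2): sun 0 + (-36/7) = -36/7, ring 0 + 1 = 1, arm 0 + 0 = 0
asked cell (row1, ring) = 0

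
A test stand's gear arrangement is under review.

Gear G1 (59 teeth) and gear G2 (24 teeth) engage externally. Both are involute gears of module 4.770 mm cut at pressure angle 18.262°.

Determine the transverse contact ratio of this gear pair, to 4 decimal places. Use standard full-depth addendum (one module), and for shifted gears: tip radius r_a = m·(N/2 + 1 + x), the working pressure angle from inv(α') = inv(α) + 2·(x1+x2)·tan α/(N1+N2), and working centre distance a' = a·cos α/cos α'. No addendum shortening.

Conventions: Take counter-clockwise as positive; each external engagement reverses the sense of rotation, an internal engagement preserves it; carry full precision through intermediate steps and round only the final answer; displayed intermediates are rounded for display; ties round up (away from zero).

topology: single-mesh involute geometry — m = 4.770, 59T/24T pair
base radii: r_b1 = 133.627680, r_b2 = 54.357022
tip radii: r_a1 = 145.485000, r_a2 = 62.010000
no profile shift: α' = α, a' = a
action lengths: √(r_a1²−r_b1²) = 57.528500, √(r_a2²−r_b2²) = 29.842155
base pitch p_b = π·m·cos α = 14.230635
CR = (57.528500 + 29.842155 − 197.955000·sin 18.26200°)/14.230635 = 1.780591
contact ratio ≈ 1.7806

1.7806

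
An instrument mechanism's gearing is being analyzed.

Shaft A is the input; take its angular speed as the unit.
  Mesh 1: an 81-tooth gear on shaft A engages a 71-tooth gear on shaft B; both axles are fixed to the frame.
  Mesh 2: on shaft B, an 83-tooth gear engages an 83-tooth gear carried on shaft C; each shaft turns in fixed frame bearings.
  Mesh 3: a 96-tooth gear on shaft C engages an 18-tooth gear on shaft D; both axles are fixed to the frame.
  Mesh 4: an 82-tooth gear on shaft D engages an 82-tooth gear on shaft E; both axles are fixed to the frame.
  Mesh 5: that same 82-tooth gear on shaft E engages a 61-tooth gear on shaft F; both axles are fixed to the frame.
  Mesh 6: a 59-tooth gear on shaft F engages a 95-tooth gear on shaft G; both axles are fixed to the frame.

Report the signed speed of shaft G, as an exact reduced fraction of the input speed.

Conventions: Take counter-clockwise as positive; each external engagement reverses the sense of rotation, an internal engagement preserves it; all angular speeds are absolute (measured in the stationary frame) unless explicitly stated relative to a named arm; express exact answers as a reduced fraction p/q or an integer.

2090016/411445

6-mesh fixed-axis compound train (all bearings frame-fixed)
mesh 1 [81T→71T]: |ω|/ω_in = 1×81/71 = 81/71, sense flips to −
mesh 2 [83T→83T]: |ω|/ω_in = (81/71)×83/83 = 81/71, sense flips to +
mesh 3 [96T→18T]: |ω|/ω_in = (81/71)×96/18 = 432/71, sense flips to −
mesh 4 [82T→82T]: |ω|/ω_in = (432/71)×82/82 = 432/71, sense flips to +
mesh 5 [82T→61T]: |ω|/ω_in = (432/71)×82/61 = 35424/4331, sense flips to −
mesh 6 [59T→95T]: |ω|/ω_in = (35424/4331)×59/95 = 2090016/411445, sense flips to +
signed output speed (× input speed) = 2090016/411445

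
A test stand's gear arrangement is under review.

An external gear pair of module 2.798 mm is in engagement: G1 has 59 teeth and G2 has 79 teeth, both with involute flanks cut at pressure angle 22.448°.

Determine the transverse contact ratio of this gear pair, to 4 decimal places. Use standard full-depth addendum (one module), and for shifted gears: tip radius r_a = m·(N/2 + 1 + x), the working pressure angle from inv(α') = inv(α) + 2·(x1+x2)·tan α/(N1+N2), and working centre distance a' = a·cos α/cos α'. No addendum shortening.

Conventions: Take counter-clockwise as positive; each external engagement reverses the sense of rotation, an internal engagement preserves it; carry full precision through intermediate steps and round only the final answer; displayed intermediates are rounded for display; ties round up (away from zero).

1.6734

class = single-mesh tooth geometry [involute pair 59T × 79T, m = 2.798]
base radii: r_b1 = 76.286577, r_b2 = 102.146433
tip radii: r_a1 = 85.339000, r_a2 = 113.319000
no profile shift: α' = α, a' = a
action lengths: √(r_a1²−r_b1²) = 38.250531, √(r_a2²−r_b2²) = 49.064264
base pitch p_b = π·m·cos α = 8.124114
CR = (38.250531 + 49.064264 − 193.062000·sin 22.44800°)/8.124114 = 1.673423
contact ratio ≈ 1.6734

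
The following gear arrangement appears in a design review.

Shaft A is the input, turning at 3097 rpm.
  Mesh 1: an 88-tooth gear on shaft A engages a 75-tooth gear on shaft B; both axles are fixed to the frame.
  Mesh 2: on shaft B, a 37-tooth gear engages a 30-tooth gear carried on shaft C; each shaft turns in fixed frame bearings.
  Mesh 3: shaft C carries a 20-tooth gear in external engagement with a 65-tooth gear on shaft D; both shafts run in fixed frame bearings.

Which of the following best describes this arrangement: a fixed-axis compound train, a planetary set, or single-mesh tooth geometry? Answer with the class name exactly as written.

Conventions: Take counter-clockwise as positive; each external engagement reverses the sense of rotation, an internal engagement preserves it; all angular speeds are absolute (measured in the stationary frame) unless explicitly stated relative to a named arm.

topology: fixed-axis compound train — 3 meshes, A→D
classification: fixed-axis compound train

fixed-axis compound train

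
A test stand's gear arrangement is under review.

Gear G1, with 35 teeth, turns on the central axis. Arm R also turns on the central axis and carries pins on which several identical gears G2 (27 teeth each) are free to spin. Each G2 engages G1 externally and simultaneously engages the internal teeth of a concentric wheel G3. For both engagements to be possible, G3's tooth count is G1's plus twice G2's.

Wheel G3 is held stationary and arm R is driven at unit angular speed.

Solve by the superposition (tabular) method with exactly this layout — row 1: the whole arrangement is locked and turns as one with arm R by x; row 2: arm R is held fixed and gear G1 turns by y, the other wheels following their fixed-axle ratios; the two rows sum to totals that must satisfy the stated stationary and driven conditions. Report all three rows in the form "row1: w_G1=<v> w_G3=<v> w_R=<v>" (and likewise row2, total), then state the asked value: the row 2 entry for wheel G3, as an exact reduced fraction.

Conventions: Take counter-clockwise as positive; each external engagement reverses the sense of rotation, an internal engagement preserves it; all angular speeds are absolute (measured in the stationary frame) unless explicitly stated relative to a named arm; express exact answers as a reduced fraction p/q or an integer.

planetary set (35T centre, 27T on arm, 89T internal) — Willis relation
row 1 (train locked, turned with arm): all members turn x
row 2 (arm held, sun turns y): ω_ring = −(35/89)·y, ω_arm = 0
boundary: total ω_ring = x − (35/89)·y = 0 and total ω_arm = x = 1  ⇒  y = 89/35, x = 1
row 2 ring = −(35/89)·89/35 = -1
totals (row 1 + row 2): sun 1 + 89/35 = 124/35, ring 1 + (-1) = 0, arm 1 + 0 = 1
asked cell (row2, ring) = -1

row1: w_G1=1 w_G3=1 w_R=1
row2: w_G1=89/35 w_G3=-1 w_R=0
total: w_G1=124/35 w_G3=0 w_R=1
asked value: -1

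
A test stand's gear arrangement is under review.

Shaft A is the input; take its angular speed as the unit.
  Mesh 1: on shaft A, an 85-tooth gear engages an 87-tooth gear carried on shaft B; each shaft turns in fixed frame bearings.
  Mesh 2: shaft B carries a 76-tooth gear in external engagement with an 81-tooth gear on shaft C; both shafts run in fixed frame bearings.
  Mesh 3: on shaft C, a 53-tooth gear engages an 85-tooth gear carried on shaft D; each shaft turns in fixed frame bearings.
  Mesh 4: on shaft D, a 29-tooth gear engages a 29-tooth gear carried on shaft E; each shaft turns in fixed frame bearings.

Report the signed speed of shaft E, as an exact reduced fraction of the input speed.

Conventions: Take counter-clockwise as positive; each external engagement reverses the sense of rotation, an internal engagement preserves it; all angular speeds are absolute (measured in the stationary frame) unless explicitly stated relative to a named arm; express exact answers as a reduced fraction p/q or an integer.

4028/7047

4-mesh fixed-axis compound train (all bearings frame-fixed)
mesh 1 [85T→87T]: |ω|/ω_in = 1×85/87 = 85/87, sense flips to −
mesh 2 [76T→81T]: |ω|/ω_in = (85/87)×76/81 = 6460/7047, sense flips to +
mesh 3 [53T→85T]: |ω|/ω_in = (6460/7047)×53/85 = 4028/7047, sense flips to −
mesh 4 [29T→29T]: |ω|/ω_in = (4028/7047)×29/29 = 4028/7047, sense flips to +
signed output speed (× input speed) = 4028/7047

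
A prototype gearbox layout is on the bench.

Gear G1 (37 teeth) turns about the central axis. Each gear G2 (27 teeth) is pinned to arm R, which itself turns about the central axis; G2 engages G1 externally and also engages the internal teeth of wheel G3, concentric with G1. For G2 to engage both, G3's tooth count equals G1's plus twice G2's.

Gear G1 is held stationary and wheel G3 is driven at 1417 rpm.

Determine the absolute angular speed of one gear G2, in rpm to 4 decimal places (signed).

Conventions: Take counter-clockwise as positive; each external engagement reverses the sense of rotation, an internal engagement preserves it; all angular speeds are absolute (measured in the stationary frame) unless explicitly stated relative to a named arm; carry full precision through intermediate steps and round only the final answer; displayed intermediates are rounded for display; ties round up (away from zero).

class = planetary set [G3 = 37+2·27 = 91; Willis about the carrier]
normalise by the input: solve with ω_ring = 1, then scale by 1417 rpm
ring teeth: 37 + 2·27 = 91
37(ω_sun−ω_arm) = −91(ω_ring−ω_arm),  ω_sun = 0, ω_ring = 1
37(0−ω_arm) = −91(1−ω_arm)  ⇒  128·ω_arm = 91  ⇒  ω_arm = 91/128
sun–planet mesh: 37·(0−91/128) = −27·(ω_p−ω_arm)  ⇒  ω_p−ω_arm = 3367/3456
ω_p = 91/128 + 3367/3456 = 91/54
scale: ω_p = 91/54 × 1417 rpm = +2387.9074 rpm

+2387.9074 rpm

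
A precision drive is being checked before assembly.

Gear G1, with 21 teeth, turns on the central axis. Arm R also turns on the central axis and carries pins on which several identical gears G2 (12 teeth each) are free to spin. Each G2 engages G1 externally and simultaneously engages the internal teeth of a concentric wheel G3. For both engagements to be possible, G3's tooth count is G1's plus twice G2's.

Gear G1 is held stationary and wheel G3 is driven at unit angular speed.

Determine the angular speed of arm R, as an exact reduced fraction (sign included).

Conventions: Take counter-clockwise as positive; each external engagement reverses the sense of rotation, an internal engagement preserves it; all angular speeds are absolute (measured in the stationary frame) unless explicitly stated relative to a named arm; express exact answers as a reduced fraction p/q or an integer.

15/22

class = planetary set [G3 = 21+2·12 = 45; Willis about the carrier]
ring teeth: 21 + 2·12 = 45
21(ω_sun−ω_arm) = −45(ω_ring−ω_arm),  ω_sun = 0, ω_ring = 1
21(0−ω_arm) = −45(1−ω_arm)  ⇒  66·ω_arm = 45  ⇒  ω_arm = 15/22
exact speed ratio = 15/22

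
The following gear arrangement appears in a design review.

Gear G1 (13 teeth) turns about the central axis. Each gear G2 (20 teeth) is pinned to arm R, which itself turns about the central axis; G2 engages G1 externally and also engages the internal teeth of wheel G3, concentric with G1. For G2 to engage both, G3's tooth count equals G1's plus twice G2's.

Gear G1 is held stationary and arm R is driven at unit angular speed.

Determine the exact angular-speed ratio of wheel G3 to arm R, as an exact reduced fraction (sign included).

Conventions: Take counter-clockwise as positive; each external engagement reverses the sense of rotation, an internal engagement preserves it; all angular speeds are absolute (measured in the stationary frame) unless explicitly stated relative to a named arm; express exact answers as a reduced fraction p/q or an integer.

recognized (axles ride arm R): planetary set, 13/20/53 teeth
ring teeth: 13 + 2·20 = 53
13(ω_sun−ω_arm) = −53(ω_ring−ω_arm),  ω_sun = 0, ω_arm = 1
ω_ring = 1 − (13/53)(0−1) = 66/53
ω_out/ω_in = 66/53

66/53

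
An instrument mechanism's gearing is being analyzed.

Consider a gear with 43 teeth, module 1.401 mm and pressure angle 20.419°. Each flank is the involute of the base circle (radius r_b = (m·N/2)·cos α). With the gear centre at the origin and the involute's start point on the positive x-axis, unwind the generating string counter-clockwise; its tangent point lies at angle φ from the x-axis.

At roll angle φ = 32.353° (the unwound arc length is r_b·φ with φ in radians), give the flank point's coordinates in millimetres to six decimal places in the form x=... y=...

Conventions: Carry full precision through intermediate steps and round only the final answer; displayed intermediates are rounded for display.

x=32.376786 y=1.640729

recognized (one wheel, involute flank): single-mesh tooth geometry, m = 1.401, N = 43
pitch radius r_p = m·N/2 = 1.401·43/2 = 30.121500
base radius r_b = r_p·cos α = 30.121500·cos 20.419° = 28.228856
roll angle φ = 32.353° = 0.56466637 rad
x = r_b·(cos φ + φ·sin φ) = 32.376786
y = r_b·(sin φ − φ·cos φ) = 1.640729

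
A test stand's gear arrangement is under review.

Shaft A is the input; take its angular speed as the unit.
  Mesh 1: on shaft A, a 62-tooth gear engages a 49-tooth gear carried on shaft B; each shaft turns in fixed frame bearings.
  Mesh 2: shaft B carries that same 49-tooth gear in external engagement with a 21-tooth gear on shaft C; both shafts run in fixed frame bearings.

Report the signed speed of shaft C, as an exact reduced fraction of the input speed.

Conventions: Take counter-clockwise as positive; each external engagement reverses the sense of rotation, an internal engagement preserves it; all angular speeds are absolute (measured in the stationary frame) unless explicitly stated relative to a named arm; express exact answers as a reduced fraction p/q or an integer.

2-mesh fixed-axis compound train (all bearings frame-fixed)
mesh 1 [62T→49T]: |ω|/ω_in = 1×62/49 = 62/49, sense flips to −
mesh 2 [49T→21T]: |ω|/ω_in = (62/49)×49/21 = 62/21, sense flips to +
signed output speed (× input speed) = 62/21

62/21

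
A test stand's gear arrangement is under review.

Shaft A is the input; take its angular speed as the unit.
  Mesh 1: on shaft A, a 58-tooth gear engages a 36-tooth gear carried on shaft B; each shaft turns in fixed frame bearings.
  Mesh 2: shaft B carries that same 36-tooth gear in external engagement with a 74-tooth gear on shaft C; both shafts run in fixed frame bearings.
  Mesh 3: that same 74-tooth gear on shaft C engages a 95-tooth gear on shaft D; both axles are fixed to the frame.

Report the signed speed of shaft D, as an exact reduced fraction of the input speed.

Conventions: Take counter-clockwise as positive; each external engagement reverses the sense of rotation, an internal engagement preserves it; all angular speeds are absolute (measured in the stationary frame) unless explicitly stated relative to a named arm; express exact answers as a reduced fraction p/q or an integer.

3-mesh fixed-axis compound train (all bearings frame-fixed)
mesh 1 [58T→36T]: |ω|/ω_in = 1×58/36 = 29/18, sense flips to −
mesh 2 [36T→74T]: |ω|/ω_in = (29/18)×36/74 = 29/37, sense flips to +
mesh 3 [74T→95T]: |ω|/ω_in = (29/37)×74/95 = 58/95, sense flips to −
signed output speed (× input speed) = -58/95

-58/95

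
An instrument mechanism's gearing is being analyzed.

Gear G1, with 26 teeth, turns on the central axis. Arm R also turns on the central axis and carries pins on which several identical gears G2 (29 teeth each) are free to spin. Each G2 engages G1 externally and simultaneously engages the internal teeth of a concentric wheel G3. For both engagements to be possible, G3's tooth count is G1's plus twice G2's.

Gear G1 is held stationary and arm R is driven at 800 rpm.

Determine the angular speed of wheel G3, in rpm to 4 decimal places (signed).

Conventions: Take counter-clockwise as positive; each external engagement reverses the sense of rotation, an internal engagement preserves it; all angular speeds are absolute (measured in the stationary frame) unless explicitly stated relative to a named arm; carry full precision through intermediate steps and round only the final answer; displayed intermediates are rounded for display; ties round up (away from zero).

planetary set (26T centre, 29T on arm, 84T internal) — Willis relation
normalise by the input: solve with ω_arm = 1, then scale by 800 rpm
ring teeth: 26 + 2·29 = 84
26(ω_sun−ω_arm) = −84(ω_ring−ω_arm),  ω_sun = 0, ω_arm = 1
ω_ring = 1 − (26/84)(0−1) = 55/42
scale: ω_ring = 55/42 × 800 rpm = +1047.6190 rpm

+1047.6190 rpm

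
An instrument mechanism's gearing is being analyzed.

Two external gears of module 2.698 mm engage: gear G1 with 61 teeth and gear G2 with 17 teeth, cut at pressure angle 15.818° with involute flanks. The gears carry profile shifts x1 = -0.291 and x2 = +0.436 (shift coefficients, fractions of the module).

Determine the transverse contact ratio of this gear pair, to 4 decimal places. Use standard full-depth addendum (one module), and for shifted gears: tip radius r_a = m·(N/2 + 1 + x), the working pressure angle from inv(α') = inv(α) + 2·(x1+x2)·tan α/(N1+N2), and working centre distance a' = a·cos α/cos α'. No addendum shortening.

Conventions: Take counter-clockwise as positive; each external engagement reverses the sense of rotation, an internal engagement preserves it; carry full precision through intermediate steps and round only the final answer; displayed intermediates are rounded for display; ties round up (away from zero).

1.6962

class = single-mesh tooth geometry [involute pair 61T × 17T, m = 2.698]
base radii: r_b1 = 79.172914, r_b2 = 22.064582
tip radii: r_a1 = 84.201882, r_a2 = 26.807328
inv(α') = inv(15.818°) + 2·(-0.291+0.436)·tan α/(61+17) = 0.00828798  ⇒  α' = 16.53506°
a' = a·cos α / cos α' = 105.2220·cos 15.818°/cos 16.53506° = 105.604697
action lengths: √(r_a1²−r_b1²) = 28.663682, √(r_a2²−r_b2²) = 15.224554
base pitch p_b = π·m·cos α = 8.155051
CR = (28.663682 + 15.224554 − 105.604697·sin 16.53506°)/8.155051 = 1.696241
contact ratio ≈ 1.6962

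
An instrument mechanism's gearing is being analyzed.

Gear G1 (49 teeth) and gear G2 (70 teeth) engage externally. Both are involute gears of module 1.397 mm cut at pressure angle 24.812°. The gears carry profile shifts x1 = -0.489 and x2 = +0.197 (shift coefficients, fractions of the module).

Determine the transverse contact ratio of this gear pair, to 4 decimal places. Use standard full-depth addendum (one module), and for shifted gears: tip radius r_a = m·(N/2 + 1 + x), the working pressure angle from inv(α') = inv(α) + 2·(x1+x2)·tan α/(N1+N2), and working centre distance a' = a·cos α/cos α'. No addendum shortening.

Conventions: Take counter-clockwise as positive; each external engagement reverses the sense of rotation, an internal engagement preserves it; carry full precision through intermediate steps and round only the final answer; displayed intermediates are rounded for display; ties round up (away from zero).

class = single-mesh tooth geometry [involute pair 49T × 70T, m = 1.397]
base radii: r_b1 = 31.067038, r_b2 = 44.381483
tip radii: r_a1 = 34.940367, r_a2 = 50.567209
inv(α') = inv(24.812°) + 2·(-0.489+0.197)·tan α/(49+70) = 0.02699910  ⇒  α' = 24.18608°
a' = a·cos α / cos α' = 83.1215·cos 24.812°/cos 24.18608° = 82.708719
action lengths: √(r_a1²−r_b1²) = 15.989633, √(r_a2²−r_b2²) = 24.234821
base pitch p_b = π·m·cos α = 3.983673
CR = (15.989633 + 24.234821 − 82.708719·sin 24.18608°)/3.983673 = 1.591139
contact ratio ≈ 1.5911

1.5911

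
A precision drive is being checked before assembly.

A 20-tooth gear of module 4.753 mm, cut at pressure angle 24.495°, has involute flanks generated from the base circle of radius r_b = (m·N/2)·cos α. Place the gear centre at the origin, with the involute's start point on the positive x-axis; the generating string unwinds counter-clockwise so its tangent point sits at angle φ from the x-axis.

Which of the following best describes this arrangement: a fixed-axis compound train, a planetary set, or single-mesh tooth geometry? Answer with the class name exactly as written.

recognized (one wheel, involute flank): single-mesh tooth geometry, m = 4.753, N = 20
classification: single-mesh tooth geometry

single-mesh tooth geometry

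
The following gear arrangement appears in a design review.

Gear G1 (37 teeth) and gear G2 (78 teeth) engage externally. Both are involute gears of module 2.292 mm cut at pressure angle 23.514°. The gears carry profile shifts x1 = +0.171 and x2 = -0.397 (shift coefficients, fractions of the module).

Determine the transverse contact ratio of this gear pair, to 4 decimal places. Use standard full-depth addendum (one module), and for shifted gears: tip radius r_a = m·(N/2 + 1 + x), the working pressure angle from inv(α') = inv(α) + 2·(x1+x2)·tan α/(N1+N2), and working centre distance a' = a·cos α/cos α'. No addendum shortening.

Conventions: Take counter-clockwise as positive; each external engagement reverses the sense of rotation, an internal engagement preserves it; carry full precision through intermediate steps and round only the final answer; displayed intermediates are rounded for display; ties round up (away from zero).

1.6008

single-mesh involute tooth geometry (37T engaging 78T at module 2.292)
base radii: r_b1 = 38.881049, r_b2 = 81.965454
tip radii: r_a1 = 45.085932, r_a2 = 90.770076
inv(α') = inv(23.514°) + 2·(+0.171-0.397)·tan α/(37+78) = 0.02299608  ⇒  α' = 22.98313°
a' = a·cos α / cos α' = 131.7900·cos 23.514°/cos 22.98313° = 131.266454
action lengths: √(r_a1²−r_b1²) = 22.825541, √(r_a2²−r_b2²) = 38.998346
base pitch p_b = π·m·cos α = 6.602617
CR = (22.825541 + 38.998346 − 131.266454·sin 22.98313°)/6.602617 = 1.600816
contact ratio ≈ 1.6008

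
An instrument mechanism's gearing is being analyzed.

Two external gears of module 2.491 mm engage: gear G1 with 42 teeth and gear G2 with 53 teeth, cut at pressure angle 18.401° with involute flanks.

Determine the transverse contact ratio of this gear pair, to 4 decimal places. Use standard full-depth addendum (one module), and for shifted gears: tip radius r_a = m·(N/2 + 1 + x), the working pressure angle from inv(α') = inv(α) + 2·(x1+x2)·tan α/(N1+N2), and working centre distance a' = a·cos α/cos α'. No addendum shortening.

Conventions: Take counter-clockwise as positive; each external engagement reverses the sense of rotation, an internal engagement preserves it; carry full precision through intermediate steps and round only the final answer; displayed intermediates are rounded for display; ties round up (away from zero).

1.8332

recognized (one external pair, fixed centres): single-mesh tooth geometry, m = 2.491, N1 = 42, N2 = 53
base radii: r_b1 = 49.636365, r_b2 = 62.636365
tip radii: r_a1 = 54.802000, r_a2 = 68.502500
no profile shift: α' = α, a' = a
action lengths: √(r_a1²−r_b1²) = 23.226935, √(r_a2²−r_b2²) = 27.735866
base pitch p_b = π·m·cos α = 7.425583
CR = (23.226935 + 27.735866 − 118.322500·sin 18.40100°)/7.425583 = 1.833184
contact ratio ≈ 1.8332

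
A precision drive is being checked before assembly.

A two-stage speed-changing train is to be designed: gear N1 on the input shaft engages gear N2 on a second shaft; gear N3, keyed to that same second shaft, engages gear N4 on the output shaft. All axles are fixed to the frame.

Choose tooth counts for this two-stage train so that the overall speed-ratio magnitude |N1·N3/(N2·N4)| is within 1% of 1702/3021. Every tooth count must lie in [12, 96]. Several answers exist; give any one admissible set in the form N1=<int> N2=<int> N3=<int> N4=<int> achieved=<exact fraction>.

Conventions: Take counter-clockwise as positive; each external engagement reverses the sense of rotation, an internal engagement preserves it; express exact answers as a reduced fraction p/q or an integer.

2-stage fixed-axis compound train for ratio 1702/3021
target = 1702/3021 in lowest terms: an exact hit needs N1·N3 = k·1702 and N2·N4 = k·3021 for one integer k, every count in [12, 96]; additionally prefer no 1:1 stage (N1 ≠ N2, N3 ≠ N4)
k = 1: N1·N3 = 1702 = 23·74, N2·N4 = 3021 = 53·57
achieved = 23·74/(53·57) = 1702/3021; |achieved − target| = 0 ≤ 851/151050 ✓

N1=23 N2=53 N3=74 N4=57 achieved=1702/3021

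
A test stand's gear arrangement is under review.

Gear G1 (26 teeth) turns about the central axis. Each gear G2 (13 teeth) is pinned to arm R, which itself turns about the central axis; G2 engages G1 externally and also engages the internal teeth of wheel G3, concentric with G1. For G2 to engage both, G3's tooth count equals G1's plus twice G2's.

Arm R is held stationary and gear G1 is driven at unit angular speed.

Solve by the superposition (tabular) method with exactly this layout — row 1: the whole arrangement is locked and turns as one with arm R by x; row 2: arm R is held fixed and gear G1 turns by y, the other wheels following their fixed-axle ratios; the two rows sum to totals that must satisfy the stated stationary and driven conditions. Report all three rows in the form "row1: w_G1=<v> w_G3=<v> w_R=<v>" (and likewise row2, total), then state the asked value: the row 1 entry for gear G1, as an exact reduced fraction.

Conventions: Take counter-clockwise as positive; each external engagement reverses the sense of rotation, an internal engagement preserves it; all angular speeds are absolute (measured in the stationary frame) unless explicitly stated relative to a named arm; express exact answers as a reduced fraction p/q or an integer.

planetary set (26T centre, 13T on arm, 52T internal) — Willis relation
row 1 (train locked, turned with arm): all members turn x
row 2: sun turns y, ring = −(26/52)·y, arm 0
boundary: total ω_arm = x = 0 and total ω_sun = x + y = 1  ⇒  y = 1, x = 0
row 2 ring = −(26/52)·1 = -1/2
totals (row 1 + row 2): sun 0 + 1 = 1, ring 0 + (-1/2) = -1/2, arm 0 + 0 = 0
asked cell (row1, sun) = 0

row1: w_G1=0 w_G3=0 w_R=0
row2: w_G1=1 w_G3=-1/2 w_R=0
total: w_G1=1 w_G3=-1/2 w_R=0
asked value: 0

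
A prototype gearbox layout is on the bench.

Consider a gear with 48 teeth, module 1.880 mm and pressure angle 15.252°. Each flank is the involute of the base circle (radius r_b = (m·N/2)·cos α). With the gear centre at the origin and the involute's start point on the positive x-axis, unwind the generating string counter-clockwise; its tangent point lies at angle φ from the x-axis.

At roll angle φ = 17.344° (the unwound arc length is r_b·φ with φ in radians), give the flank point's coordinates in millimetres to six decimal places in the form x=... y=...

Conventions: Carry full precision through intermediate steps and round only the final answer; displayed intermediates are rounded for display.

x=45.479767 y=0.398814

topology: single-mesh involute geometry — m = 1.880, N = 48
pitch radius r_p = m·N/2 = 1.880·48/2 = 45.120000
base radius r_b = r_p·cos α = 45.120000·cos 15.252° = 43.530790
roll angle φ = 17.344° = 0.30270991 rad
x = r_b·(cos φ + φ·sin φ) = 45.479767
y = r_b·(sin φ − φ·cos φ) = 0.398814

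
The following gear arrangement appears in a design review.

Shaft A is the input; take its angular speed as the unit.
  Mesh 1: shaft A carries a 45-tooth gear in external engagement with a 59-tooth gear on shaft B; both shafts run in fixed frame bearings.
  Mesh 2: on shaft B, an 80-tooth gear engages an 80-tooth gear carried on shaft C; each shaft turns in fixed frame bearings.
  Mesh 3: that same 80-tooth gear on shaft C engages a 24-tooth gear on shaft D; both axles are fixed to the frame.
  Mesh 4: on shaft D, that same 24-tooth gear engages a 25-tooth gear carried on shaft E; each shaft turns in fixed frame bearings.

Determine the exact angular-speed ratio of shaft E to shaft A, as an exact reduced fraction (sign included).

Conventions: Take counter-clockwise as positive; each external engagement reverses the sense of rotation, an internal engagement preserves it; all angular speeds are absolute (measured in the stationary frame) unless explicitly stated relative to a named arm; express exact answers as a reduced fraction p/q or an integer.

144/59

class = fixed-axis compound train [4 meshes; 4 ratios multiply, 4 sense flips]
mesh 1 [45T→59T]: running ratio 45/59, sense −
mesh 2 [80T→80T]: running ratio 45/59, sense +
mesh 3 [80T→24T]: running ratio 150/59, sense −
mesh 4 [24T→25T]: running ratio 144/59, sense +
ω_out/ω_in = 144/59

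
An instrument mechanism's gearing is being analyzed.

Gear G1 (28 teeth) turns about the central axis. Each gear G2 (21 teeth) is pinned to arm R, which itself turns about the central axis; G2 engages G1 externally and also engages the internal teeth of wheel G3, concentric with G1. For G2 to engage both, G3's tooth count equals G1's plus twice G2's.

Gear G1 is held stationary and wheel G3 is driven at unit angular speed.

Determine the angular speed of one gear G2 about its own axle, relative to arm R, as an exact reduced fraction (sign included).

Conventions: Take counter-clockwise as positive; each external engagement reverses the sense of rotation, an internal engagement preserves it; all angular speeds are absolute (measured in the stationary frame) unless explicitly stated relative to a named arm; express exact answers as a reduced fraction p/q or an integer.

20/21

topology: planetary set — G1 28T / G2 21T / G3 70T, arm = carrier (Willis)
ring teeth: 28 + 2·21 = 70
28(ω_sun−ω_arm) = −70(ω_ring−ω_arm),  ω_sun = 0, ω_ring = 1
28(0−ω_arm) = −70(1−ω_arm)  ⇒  98·ω_arm = 70  ⇒  ω_arm = 5/7
sun–planet mesh: 28·(0−5/7) = −21·(ω_p−ω_arm)  ⇒  ω_p−ω_arm = 20/21
exact speed ratio = 20/21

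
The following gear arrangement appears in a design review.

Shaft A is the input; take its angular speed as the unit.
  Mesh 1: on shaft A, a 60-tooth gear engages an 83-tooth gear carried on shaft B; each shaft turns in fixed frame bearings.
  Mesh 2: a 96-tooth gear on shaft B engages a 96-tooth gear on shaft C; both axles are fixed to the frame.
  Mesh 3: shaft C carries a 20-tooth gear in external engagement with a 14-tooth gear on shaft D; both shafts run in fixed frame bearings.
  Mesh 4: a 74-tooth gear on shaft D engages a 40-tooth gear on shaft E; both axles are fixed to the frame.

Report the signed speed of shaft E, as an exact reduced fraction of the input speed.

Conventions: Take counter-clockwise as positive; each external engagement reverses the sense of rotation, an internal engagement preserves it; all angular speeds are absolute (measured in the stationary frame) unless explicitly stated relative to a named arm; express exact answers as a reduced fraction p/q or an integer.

4-mesh fixed-axis compound train (all bearings frame-fixed)
mesh 1 [60T→83T]: |ω|/ω_in = 1×60/83 = 60/83, sense flips to −
mesh 2 [96T→96T]: |ω|/ω_in = (60/83)×96/96 = 60/83, sense flips to +
mesh 3 [20T→14T]: |ω|/ω_in = (60/83)×20/14 = 600/581, sense flips to −
mesh 4 [74T→40T]: |ω|/ω_in = (600/581)×74/40 = 1110/581, sense flips to +
signed output speed (× input speed) = 1110/581

1110/581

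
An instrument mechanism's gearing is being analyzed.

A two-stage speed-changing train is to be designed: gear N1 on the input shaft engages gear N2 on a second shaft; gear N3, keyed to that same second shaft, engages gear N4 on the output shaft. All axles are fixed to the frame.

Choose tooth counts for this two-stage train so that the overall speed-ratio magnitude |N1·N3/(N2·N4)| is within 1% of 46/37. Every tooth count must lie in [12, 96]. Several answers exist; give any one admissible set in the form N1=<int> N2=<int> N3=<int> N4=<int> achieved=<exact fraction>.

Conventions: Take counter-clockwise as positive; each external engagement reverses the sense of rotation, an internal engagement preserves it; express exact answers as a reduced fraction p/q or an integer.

class = fixed-axis compound train [2-stage, 46/37 wanted]
target = 46/37 in lowest terms: an exact hit needs N1·N3 = k·46 and N2·N4 = k·37 for one integer k, every count in [12, 96]; additionally prefer no 1:1 stage (N1 ≠ N2, N3 ≠ N4)
k = 1…11: no 1:1-free in-range split of k·46 and k·37 into factor pairs; take k = 12
k = 12: N1·N3 = 552 = 12·46, N2·N4 = 444 = 37·12
achieved = 12·46/(37·12) = 46/37; |achieved − target| = 0 ≤ 23/1850 ✓

N1=12 N2=37 N3=46 N4=12 achieved=46/37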